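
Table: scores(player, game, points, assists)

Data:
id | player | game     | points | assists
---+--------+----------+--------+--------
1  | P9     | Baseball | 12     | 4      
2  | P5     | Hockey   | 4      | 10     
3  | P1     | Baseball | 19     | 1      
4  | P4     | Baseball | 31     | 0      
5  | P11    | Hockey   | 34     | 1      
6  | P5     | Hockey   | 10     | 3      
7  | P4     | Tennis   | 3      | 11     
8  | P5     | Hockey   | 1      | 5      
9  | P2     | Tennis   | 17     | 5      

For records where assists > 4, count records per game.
SELECT game, COUNT(*)
FROM scores
WHERE assists > 4
GROUP BY game

Note: WHERE filters rows before grouping.

Result:
  Hockey: 2
  Tennis: 2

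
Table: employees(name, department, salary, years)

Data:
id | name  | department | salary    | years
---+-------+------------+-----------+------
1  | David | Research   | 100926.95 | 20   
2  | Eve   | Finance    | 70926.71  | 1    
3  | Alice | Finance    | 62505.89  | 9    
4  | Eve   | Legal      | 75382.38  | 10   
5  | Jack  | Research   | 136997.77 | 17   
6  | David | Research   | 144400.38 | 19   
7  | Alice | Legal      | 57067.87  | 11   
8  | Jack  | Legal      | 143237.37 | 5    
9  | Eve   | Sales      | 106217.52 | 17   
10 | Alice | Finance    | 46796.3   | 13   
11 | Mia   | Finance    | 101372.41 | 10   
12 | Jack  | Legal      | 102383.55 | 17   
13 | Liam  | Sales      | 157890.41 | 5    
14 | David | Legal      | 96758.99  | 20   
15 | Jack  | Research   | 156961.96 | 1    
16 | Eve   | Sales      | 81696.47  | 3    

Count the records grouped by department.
SELECT department, COUNT(*) as count
FROM employees
GROUP BY department

Result:
  Finance: 4
  Legal: 5
  Research: 4
  Sales: 3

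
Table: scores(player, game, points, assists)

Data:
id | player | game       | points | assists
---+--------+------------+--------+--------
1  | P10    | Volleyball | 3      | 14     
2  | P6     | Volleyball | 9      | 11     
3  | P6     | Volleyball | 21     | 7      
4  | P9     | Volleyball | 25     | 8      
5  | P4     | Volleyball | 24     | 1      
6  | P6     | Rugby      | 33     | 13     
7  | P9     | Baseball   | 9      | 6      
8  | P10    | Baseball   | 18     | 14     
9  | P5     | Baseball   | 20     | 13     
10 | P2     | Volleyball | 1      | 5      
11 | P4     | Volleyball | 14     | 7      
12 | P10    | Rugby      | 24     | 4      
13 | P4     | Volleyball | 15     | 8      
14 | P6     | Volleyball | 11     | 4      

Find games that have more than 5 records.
SELECT game, COUNT(*) as cnt
FROM scores
GROUP BY game
HAVING COUNT(*) > 5

Result:
  Volleyball: 9

Note: HAVING filters groups after aggregation, WHERE filters rows before.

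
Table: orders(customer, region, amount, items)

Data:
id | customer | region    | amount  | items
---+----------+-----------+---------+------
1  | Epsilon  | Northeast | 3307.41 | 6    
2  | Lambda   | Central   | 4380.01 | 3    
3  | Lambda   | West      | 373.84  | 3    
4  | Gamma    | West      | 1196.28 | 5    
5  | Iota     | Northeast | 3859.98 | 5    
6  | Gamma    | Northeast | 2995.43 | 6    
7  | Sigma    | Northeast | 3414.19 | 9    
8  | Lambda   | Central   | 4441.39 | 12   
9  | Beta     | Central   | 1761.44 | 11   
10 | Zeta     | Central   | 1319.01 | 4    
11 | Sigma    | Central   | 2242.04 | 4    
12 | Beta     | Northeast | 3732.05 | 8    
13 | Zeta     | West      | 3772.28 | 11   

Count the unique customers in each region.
SELECT region, COUNT(DISTINCT customer)
FROM orders
GROUP BY region

Result:
  Central: 4 distinct
  Northeast: 5 distinct
  West: 3 distinct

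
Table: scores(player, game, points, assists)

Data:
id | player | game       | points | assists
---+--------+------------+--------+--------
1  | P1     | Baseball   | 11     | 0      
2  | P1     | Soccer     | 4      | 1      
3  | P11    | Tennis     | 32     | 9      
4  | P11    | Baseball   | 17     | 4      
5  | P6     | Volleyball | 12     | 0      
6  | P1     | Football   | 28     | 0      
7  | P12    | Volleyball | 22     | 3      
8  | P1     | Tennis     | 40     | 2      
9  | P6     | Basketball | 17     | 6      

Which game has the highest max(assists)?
SELECT game, MAX(assists) as val
FROM scores
GROUP BY game
ORDER BY val DESC
LIMIT 1

Result: Tennis with max(assists) = 9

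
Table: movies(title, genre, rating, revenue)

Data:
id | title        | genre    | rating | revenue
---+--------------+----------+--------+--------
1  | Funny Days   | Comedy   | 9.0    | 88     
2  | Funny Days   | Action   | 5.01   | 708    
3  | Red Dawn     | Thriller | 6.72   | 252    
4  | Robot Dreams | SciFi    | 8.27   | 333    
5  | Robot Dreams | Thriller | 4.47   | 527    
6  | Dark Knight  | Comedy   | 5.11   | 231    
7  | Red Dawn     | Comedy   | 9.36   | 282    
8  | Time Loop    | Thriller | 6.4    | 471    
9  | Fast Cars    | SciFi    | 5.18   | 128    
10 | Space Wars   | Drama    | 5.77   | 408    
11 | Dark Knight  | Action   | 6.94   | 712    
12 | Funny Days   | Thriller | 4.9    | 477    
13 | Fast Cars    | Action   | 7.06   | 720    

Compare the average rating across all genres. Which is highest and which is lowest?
SELECT genre, AVG(rating)
FROM movies
GROUP BY genre
ORDER BY AVG(rating)

All groups:
  Thriller: 5.62
  Drama: 5.77
  Action: 6.34
  SciFi: 6.73
  Comedy: 7.82

Highest: Comedy (7.82)
Lowest: Thriller (5.62)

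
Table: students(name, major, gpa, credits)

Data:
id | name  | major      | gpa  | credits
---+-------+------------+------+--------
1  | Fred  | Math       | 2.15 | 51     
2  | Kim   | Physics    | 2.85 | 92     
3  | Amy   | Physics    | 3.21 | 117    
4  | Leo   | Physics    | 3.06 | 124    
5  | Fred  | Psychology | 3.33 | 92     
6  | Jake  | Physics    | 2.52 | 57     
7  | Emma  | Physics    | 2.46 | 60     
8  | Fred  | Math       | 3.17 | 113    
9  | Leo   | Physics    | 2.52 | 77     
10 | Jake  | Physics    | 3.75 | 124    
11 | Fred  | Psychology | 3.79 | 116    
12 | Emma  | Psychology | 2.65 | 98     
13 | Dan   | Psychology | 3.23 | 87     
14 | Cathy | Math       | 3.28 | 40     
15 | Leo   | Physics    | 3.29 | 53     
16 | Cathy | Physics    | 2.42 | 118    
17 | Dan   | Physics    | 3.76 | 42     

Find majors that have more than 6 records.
SELECT major, COUNT(*) as cnt
FROM students
GROUP BY major
HAVING COUNT(*) > 6

Result:
  Physics: 10

Note: HAVING filters groups after aggregation, WHERE filters rows before.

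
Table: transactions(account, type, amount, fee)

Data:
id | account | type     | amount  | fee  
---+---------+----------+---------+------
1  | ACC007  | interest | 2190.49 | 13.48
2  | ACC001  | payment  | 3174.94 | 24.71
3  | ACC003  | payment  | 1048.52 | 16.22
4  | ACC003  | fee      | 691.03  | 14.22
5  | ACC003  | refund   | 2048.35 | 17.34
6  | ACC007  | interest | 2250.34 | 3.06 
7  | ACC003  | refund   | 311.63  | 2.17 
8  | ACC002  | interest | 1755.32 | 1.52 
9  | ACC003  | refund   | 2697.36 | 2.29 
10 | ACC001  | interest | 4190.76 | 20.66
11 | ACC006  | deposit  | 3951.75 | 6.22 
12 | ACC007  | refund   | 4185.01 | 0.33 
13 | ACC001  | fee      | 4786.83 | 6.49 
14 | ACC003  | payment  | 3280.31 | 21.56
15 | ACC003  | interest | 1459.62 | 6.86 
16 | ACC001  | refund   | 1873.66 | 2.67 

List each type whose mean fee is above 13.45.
SELECT type, AVG(fee)
FROM transactions
GROUP BY type
HAVING AVG(fee) > 13.45

Result:
  payment: avg=20.83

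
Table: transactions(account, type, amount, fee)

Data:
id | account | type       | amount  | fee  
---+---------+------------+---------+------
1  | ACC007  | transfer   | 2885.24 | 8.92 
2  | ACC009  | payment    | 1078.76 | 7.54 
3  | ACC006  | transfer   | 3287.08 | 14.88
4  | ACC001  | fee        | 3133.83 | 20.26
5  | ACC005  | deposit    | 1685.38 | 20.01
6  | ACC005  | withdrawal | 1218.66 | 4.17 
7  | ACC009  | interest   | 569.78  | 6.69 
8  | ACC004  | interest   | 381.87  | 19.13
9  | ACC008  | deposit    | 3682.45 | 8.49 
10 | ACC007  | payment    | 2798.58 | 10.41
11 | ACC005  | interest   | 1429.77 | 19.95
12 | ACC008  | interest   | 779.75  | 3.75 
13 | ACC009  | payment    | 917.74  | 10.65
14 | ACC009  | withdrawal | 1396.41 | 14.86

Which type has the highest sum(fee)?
SELECT type, SUM(fee) as val
FROM transactions
GROUP BY type
ORDER BY val DESC
LIMIT 1

Result: interest with sum(fee) = 49.52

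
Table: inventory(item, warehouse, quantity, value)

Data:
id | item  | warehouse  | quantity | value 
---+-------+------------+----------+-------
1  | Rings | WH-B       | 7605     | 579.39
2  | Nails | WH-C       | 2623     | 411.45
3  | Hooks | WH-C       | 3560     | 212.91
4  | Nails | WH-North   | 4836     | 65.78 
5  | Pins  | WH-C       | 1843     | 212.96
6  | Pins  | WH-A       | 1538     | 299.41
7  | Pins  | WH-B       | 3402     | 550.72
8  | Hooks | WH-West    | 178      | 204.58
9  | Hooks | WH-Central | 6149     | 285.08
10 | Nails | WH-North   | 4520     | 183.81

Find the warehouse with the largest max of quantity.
SELECT warehouse, MAX(quantity) as val
FROM inventory
GROUP BY warehouse
ORDER BY val DESC
LIMIT 1

Result: WH-B with max(quantity) = 7605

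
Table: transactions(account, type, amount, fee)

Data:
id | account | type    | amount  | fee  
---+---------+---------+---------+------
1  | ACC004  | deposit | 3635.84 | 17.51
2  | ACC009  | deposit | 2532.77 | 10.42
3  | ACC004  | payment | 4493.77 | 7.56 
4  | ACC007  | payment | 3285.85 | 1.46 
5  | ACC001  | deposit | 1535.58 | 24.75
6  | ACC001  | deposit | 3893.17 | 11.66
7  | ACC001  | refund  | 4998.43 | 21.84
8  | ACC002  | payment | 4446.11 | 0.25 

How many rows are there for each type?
SELECT type, COUNT(*) as count
FROM transactions
GROUP BY type

Result:
  deposit: 4
  payment: 3
  refund: 1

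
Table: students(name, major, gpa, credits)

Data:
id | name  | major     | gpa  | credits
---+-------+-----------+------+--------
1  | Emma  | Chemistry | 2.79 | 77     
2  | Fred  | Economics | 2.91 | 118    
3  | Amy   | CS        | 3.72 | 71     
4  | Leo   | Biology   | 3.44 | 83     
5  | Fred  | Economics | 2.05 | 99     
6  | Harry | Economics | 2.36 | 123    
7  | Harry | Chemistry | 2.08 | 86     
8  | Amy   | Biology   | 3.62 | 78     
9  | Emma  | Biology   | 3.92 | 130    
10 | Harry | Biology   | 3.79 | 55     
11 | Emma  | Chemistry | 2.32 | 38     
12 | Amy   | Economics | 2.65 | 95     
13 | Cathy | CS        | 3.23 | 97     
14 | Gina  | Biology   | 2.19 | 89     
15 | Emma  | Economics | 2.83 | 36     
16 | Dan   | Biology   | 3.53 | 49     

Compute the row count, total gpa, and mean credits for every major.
SELECT major,
       COUNT(*) as cnt,
       SUM(gpa) as total_gpa,
       AVG(credits) as avg_credits
FROM students
GROUP BY major

Result:
  Biology: 6 records, 20.49 total gpa, 80.67 avg credits
  CS: 2 records, 6.95 total gpa, 84.00 avg credits
  Chemistry: 3 records, 7.19 total gpa, 67.00 avg credits
  Economics: 5 records, 12.80 total gpa, 94.20 avg credits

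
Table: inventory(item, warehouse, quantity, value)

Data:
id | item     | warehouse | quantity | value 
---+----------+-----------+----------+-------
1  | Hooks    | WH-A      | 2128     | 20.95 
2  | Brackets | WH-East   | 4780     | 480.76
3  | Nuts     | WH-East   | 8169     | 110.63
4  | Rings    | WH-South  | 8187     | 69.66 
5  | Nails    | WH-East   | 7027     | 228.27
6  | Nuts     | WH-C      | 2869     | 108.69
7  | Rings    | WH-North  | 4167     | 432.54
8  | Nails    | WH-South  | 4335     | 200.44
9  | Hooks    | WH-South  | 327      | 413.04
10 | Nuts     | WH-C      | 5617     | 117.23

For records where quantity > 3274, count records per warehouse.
SELECT warehouse, COUNT(*)
FROM inventory
WHERE quantity > 3274
GROUP BY warehouse

Note: WHERE filters rows before grouping.

Result:
  WH-C: 1
  WH-East: 3
  WH-North: 1
  WH-South: 2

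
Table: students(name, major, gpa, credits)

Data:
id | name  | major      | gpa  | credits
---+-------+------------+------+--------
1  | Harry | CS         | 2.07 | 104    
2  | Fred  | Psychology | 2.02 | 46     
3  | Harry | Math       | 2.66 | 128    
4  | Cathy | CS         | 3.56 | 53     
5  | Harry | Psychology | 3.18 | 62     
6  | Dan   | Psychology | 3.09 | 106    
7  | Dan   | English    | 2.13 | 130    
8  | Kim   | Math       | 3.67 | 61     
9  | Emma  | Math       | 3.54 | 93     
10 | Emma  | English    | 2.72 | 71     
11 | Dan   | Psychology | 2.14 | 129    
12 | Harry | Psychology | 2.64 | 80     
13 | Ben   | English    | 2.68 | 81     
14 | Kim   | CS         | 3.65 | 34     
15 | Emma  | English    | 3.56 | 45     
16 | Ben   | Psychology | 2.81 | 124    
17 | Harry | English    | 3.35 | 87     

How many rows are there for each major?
SELECT major, COUNT(*) as count
FROM students
GROUP BY major

Result:
  CS: 3
  English: 5
  Math: 3
  Psychology: 6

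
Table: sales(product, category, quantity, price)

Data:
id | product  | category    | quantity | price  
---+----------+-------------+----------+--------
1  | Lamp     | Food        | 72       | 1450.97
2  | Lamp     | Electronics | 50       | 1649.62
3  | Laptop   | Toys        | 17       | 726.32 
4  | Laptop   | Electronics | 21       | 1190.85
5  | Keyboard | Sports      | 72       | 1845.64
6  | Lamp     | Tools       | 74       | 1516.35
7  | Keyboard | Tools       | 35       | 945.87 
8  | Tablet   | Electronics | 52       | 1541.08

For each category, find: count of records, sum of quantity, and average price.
SELECT category,
       COUNT(*) as cnt,
       SUM(quantity) as total_quantity,
       AVG(price) as avg_price
FROM sales
GROUP BY category

Result:
  Electronics: 3 records, 123 total quantity, 1460.52 avg price
  Food: 1 records, 72 total quantity, 1450.97 avg price
  Sports: 1 records, 72 total quantity, 1845.64 avg price
  Tools: 2 records, 109 total quantity, 1231.11 avg price
  Toys: 1 records, 17 total quantity, 726.32 avg price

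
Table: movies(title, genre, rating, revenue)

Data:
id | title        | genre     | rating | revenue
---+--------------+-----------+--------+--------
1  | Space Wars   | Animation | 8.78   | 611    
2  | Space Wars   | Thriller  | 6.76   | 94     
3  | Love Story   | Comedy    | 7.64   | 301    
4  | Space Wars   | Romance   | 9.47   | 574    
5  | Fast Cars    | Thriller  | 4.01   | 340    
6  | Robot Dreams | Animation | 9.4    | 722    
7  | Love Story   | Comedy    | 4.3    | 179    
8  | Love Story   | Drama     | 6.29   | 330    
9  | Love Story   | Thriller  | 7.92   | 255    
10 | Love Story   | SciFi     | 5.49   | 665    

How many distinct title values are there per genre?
SELECT genre, COUNT(DISTINCT title)
FROM movies
GROUP BY genre

Result:
  Animation: 2 distinct
  Comedy: 1 distinct
  Drama: 1 distinct
  Romance: 1 distinct
  SciFi: 1 distinct
  Thriller: 3 distinct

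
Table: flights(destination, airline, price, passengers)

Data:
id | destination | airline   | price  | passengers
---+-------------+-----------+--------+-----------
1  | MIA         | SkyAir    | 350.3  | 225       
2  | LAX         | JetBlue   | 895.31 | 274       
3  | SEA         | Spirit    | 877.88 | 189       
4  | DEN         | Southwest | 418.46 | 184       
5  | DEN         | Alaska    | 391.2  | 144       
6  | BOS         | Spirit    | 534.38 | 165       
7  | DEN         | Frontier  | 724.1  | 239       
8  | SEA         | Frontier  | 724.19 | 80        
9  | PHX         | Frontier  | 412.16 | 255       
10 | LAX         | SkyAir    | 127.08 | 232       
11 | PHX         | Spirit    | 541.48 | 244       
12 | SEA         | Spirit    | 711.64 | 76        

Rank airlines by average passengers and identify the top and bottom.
SELECT airline, AVG(passengers)
FROM flights
GROUP BY airline
ORDER BY AVG(passengers)

All groups:
  Alaska: 144.00
  Spirit: 168.50
  Southwest: 184.00
  Frontier: 191.33
  SkyAir: 228.50
  JetBlue: 274.00

Highest: JetBlue (274.00)
Lowest: Alaska (144.00)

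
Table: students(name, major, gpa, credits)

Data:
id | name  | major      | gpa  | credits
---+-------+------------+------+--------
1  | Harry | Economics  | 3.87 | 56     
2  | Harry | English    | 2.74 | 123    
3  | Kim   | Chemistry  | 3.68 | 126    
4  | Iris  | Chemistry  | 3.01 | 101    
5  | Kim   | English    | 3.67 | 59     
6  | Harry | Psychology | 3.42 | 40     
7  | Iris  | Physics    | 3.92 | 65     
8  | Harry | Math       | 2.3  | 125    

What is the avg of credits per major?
SELECT major, AVG(credits) as result
FROM students
GROUP BY major

Result:
  Chemistry: 113.50
  Economics: 56.00
  English: 91.00
  Math: 125.00
  Physics: 65.00
  Psychology: 40.00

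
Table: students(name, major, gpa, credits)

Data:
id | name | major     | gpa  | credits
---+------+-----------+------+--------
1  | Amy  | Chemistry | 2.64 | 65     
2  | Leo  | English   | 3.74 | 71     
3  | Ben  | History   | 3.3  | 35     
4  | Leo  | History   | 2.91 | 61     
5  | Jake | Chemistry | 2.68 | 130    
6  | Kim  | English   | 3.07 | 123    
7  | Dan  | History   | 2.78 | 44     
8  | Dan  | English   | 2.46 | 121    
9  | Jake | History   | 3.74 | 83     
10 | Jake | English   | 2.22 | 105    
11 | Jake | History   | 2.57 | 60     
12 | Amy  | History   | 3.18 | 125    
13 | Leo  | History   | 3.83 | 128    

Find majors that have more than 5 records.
SELECT major, COUNT(*) as cnt
FROM students
GROUP BY major
HAVING COUNT(*) > 5

Result:
  History: 7

Note: HAVING filters groups after aggregation, WHERE filters rows before.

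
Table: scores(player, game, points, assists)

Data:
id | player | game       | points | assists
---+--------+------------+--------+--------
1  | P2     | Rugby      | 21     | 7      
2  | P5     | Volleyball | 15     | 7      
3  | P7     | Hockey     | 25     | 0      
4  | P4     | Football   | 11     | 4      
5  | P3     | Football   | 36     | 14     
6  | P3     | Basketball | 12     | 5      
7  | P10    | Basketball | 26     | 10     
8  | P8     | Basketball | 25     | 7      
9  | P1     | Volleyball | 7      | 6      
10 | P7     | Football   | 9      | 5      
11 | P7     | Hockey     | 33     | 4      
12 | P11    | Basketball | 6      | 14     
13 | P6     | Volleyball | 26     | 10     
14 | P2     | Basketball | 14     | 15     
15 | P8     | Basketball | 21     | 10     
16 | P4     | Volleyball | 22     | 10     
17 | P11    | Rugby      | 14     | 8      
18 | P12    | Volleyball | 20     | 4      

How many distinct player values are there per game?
SELECT game, COUNT(DISTINCT player)
FROM scores
GROUP BY game

Result:
  Basketball: 5 distinct
  Football: 3 distinct
  Hockey: 1 distinct
  Rugby: 2 distinct
  Volleyball: 5 distinct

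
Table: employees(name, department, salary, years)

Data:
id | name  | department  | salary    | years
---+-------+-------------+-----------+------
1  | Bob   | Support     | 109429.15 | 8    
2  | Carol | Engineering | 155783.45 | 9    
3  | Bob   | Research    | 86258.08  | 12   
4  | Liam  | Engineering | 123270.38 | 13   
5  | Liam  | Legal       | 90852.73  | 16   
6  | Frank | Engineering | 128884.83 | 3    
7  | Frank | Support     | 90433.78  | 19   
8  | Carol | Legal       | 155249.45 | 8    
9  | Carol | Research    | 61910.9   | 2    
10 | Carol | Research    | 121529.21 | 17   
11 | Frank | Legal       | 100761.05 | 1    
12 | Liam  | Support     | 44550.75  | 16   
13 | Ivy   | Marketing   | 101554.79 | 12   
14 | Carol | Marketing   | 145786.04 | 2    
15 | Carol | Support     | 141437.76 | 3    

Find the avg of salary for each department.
SELECT department, AVG(salary) as result
FROM employees
GROUP BY department

Result:
  Engineering: 135979.55
  Legal: 115621.08
  Marketing: 123670.42
  Research: 89899.40
  Support: 96462.86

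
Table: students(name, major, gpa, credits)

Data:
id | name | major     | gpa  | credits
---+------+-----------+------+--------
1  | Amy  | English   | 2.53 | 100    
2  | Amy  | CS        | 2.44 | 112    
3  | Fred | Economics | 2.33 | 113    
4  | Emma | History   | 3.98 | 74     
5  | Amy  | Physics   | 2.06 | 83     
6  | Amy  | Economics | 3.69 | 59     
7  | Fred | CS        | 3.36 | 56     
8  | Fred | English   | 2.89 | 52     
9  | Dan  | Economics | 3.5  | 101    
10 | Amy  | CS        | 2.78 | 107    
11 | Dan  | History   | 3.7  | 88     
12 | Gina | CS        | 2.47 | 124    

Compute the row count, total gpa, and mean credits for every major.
SELECT major,
       COUNT(*) as cnt,
       SUM(gpa) as total_gpa,
       AVG(credits) as avg_credits
FROM students
GROUP BY major

Result:
  CS: 4 records, 11.05 total gpa, 99.75 avg credits
  Economics: 3 records, 9.52 total gpa, 91.00 avg credits
  English: 2 records, 5.42 total gpa, 76.00 avg credits
  History: 2 records, 7.68 total gpa, 81.00 avg credits
  Physics: 1 records, 2.06 total gpa, 83.00 avg credits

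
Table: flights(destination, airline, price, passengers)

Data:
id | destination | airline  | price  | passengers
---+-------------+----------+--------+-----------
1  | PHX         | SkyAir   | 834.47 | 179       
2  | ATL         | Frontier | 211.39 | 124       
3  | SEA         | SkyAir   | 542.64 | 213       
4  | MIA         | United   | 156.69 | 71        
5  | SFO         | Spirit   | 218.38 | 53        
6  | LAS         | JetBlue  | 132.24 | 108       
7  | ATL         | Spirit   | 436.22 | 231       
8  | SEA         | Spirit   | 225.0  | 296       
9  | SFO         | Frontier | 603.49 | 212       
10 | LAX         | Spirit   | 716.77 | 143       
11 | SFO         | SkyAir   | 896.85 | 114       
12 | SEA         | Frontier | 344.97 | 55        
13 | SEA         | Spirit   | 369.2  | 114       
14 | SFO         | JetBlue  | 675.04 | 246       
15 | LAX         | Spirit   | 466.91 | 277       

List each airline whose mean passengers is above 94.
SELECT airline, AVG(passengers)
FROM flights
GROUP BY airline
HAVING AVG(passengers) > 94

Result:
  Frontier: avg=130.33
  JetBlue: avg=177.00
  SkyAir: avg=168.67
  Spirit: avg=185.67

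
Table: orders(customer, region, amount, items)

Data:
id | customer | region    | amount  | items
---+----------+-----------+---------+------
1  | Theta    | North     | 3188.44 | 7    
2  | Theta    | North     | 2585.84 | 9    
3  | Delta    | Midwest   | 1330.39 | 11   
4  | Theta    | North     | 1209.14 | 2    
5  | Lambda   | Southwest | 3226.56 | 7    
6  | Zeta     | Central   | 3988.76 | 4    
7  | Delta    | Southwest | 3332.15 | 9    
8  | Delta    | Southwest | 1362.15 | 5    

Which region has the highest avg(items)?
SELECT region, AVG(items) as val
FROM orders
GROUP BY region
ORDER BY val DESC
LIMIT 1

Result: Midwest with avg(items) = 11.00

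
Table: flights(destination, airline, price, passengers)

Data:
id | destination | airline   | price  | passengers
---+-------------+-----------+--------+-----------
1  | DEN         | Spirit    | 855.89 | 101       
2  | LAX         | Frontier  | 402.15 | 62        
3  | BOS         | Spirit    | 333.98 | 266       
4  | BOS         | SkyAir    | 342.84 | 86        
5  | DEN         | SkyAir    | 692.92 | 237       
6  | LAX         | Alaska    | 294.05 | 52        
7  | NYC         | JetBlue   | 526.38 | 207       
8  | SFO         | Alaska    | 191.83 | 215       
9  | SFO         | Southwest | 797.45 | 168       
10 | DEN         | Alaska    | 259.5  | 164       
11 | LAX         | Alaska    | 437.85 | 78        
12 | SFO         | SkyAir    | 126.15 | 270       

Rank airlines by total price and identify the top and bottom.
SELECT airline, SUM(price)
FROM flights
GROUP BY airline
ORDER BY SUM(price)

All groups:
  Frontier: 402.15
  JetBlue: 526.38
  Southwest: 797.45
  SkyAir: 1161.91
  Alaska: 1183.23
  Spirit: 1189.87

Highest: Spirit (1189.87)
Lowest: Frontier (402.15)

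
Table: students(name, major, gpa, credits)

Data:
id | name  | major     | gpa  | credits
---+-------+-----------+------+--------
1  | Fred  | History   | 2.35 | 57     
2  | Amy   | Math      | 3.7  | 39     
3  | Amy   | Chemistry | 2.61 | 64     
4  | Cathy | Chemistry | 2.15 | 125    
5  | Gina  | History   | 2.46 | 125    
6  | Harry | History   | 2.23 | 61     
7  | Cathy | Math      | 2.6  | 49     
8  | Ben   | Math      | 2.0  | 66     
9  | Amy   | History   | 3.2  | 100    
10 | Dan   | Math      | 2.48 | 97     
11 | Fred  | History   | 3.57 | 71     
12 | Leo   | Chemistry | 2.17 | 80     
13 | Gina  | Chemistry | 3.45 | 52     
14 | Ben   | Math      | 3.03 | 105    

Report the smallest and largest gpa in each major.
SELECT major, MIN(gpa), MAX(gpa)
FROM students
GROUP BY major

Result:
  Chemistry: min=2.15, max=3.45
  History: min=2.23, max=3.57
  Math: min=2.00, max=3.70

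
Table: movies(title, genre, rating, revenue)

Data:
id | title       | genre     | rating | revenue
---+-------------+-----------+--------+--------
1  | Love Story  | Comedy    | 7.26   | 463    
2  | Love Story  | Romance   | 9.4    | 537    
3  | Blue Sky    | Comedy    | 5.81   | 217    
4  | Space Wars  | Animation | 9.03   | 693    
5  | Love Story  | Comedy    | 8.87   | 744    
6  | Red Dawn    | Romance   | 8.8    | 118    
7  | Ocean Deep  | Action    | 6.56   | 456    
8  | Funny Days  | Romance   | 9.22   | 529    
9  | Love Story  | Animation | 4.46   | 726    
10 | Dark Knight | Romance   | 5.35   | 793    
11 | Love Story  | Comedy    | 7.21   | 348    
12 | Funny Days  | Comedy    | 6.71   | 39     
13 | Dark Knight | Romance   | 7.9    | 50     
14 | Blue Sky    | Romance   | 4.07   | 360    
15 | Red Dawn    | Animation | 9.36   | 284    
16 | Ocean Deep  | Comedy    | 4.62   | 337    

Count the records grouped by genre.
SELECT genre, COUNT(*) as count
FROM movies
GROUP BY genre

Result:
  Action: 1
  Animation: 3
  Comedy: 6
  Romance: 6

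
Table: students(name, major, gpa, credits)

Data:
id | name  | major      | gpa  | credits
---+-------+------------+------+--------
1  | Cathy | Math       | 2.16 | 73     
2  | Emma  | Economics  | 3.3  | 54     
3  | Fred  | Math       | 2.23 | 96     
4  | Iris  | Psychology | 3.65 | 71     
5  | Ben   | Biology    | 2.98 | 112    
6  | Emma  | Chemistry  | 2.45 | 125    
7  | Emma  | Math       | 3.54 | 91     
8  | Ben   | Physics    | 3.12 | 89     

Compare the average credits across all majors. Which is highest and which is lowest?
SELECT major, AVG(credits)
FROM students
GROUP BY major
ORDER BY AVG(credits)

All groups:
  Economics: 54.00
  Psychology: 71.00
  Math: 86.67
  Physics: 89.00
  Biology: 112.00
  Chemistry: 125.00

Highest: Chemistry (125.00)
Lowest: Economics (54.00)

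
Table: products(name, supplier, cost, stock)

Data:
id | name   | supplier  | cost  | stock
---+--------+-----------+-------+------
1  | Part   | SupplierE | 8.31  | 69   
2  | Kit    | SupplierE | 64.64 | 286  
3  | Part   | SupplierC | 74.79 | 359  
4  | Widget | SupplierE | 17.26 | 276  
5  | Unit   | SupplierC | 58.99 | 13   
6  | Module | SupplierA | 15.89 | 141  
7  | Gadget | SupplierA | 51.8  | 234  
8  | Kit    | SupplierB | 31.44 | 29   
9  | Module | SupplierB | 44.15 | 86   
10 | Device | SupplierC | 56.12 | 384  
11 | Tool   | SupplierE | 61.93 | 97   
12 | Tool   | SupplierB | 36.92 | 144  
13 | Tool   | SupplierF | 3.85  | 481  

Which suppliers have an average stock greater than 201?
SELECT supplier, AVG(stock)
FROM products
GROUP BY supplier
HAVING AVG(stock) > 201

Result:
  SupplierC: avg=252.00
  SupplierF: avg=481.00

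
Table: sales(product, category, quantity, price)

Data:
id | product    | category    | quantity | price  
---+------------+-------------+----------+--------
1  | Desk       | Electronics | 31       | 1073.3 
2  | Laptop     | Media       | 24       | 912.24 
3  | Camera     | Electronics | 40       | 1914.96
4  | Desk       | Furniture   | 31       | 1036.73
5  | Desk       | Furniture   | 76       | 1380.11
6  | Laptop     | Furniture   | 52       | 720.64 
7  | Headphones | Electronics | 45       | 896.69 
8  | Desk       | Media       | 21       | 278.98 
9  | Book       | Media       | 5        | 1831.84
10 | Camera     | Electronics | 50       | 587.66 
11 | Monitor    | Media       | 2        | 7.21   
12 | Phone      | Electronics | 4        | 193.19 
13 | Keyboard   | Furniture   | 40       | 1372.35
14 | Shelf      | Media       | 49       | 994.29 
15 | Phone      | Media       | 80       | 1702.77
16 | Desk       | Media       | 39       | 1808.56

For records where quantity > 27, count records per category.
SELECT category, COUNT(*)
FROM sales
WHERE quantity > 27
GROUP BY category

Note: WHERE filters rows before grouping.

Result:
  Electronics: 4
  Furniture: 4
  Media: 3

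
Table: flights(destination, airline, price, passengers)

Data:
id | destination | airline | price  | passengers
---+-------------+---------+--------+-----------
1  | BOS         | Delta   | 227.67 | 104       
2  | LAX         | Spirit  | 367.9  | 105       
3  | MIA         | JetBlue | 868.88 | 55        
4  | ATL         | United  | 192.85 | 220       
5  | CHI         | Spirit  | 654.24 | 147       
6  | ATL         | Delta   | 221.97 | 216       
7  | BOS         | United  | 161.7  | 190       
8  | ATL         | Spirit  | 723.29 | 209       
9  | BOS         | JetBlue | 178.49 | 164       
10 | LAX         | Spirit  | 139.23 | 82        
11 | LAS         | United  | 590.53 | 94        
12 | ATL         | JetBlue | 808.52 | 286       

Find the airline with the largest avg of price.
SELECT airline, AVG(price) as val
FROM flights
GROUP BY airline
ORDER BY val DESC
LIMIT 1

Result: JetBlue with avg(price) = 618.63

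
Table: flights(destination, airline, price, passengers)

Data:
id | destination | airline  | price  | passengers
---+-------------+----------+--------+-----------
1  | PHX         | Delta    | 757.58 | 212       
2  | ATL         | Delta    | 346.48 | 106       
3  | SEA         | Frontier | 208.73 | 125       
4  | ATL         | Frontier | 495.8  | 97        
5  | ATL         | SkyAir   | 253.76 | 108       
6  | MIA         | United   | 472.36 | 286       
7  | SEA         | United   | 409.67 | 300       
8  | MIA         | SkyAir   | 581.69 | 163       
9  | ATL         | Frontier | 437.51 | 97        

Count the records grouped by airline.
SELECT airline, COUNT(*) as count
FROM flights
GROUP BY airline

Result:
  Delta: 2
  Frontier: 3
  SkyAir: 2
  United: 2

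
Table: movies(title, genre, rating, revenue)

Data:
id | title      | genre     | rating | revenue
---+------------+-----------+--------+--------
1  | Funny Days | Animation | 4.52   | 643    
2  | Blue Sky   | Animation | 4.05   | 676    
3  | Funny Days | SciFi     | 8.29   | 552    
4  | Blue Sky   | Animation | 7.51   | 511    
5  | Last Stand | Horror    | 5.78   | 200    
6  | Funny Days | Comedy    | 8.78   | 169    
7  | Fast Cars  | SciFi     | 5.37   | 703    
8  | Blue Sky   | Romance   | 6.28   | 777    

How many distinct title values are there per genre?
SELECT genre, COUNT(DISTINCT title)
FROM movies
GROUP BY genre

Result:
  Animation: 2 distinct
  Comedy: 1 distinct
  Horror: 1 distinct
  Romance: 1 distinct
  SciFi: 2 distinct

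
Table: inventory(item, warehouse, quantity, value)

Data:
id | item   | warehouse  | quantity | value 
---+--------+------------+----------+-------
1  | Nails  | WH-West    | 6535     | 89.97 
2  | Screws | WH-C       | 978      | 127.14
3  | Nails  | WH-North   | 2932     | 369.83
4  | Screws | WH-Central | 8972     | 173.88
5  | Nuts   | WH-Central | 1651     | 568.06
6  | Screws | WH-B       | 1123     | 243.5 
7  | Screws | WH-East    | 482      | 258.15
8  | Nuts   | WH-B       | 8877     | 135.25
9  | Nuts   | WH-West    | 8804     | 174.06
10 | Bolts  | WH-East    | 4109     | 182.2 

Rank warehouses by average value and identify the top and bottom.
SELECT warehouse, AVG(value)
FROM inventory
GROUP BY warehouse
ORDER BY AVG(value)

All groups:
  WH-C: 127.14
  WH-West: 132.02
  WH-B: 189.38
  WH-East: 220.18
  WH-North: 369.83
  WH-Central: 370.97

Highest: WH-Central (370.97)
Lowest: WH-C (127.14)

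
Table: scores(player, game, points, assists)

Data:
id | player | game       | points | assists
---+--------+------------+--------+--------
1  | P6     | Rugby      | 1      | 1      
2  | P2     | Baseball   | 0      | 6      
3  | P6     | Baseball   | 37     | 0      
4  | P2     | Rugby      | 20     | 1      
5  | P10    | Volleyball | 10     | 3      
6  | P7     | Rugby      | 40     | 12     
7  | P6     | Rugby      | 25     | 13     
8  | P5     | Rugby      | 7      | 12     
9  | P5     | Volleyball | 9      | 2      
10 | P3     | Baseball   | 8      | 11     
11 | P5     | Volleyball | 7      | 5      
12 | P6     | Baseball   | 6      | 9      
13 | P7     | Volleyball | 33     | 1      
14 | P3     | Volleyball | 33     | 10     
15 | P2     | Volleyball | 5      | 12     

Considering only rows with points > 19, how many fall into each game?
SELECT game, COUNT(*)
FROM scores
WHERE points > 19
GROUP BY game

Note: WHERE filters rows before grouping.

Result:
  Baseball: 1
  Rugby: 3
  Volleyball: 2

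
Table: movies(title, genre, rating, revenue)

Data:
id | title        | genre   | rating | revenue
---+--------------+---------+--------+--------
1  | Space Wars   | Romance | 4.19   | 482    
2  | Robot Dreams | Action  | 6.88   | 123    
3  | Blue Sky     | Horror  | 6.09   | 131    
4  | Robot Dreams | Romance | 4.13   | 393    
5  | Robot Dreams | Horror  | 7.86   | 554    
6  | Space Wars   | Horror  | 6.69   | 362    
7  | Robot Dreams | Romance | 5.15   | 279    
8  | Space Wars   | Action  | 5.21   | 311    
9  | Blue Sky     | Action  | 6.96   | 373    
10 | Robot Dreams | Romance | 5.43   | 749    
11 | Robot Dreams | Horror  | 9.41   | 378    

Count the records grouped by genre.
SELECT genre, COUNT(*) as count
FROM movies
GROUP BY genre

Result:
  Action: 3
  Horror: 4
  Romance: 4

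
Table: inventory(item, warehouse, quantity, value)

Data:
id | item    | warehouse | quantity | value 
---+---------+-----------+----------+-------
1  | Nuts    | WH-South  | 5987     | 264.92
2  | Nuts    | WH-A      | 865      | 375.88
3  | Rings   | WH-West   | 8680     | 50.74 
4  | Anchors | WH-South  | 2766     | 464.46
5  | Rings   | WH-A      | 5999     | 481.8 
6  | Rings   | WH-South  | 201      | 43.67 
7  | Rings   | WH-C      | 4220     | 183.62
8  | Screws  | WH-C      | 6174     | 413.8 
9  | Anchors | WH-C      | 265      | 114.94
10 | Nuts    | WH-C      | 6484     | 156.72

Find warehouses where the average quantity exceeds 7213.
SELECT warehouse, AVG(quantity)
FROM inventory
GROUP BY warehouse
HAVING AVG(quantity) > 7213

Result:
  WH-West: avg=8680.00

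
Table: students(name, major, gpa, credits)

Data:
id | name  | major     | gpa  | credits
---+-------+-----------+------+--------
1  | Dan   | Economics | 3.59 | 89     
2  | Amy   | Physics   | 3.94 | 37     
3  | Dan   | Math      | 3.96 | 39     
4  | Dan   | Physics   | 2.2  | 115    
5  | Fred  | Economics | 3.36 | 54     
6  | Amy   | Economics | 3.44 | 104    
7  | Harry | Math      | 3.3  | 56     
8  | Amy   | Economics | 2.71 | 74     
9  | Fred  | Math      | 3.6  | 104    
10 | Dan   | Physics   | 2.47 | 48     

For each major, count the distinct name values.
SELECT major, COUNT(DISTINCT name)
FROM students
GROUP BY major

Result:
  Economics: 3 distinct
  Math: 3 distinct
  Physics: 2 distinct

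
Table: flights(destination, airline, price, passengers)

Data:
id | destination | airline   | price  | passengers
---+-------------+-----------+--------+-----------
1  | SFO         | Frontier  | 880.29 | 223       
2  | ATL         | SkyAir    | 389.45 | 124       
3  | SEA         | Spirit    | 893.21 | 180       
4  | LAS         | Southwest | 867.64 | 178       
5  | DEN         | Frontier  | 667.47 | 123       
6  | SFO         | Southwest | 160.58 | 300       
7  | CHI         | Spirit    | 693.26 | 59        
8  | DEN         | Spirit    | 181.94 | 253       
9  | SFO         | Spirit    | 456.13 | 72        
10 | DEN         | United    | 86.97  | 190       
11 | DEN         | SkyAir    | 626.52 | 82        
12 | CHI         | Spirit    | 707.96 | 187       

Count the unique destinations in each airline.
SELECT airline, COUNT(DISTINCT destination)
FROM flights
GROUP BY airline

Result:
  Frontier: 2 distinct
  SkyAir: 2 distinct
  Southwest: 2 distinct
  Spirit: 4 distinct
  United: 1 distinct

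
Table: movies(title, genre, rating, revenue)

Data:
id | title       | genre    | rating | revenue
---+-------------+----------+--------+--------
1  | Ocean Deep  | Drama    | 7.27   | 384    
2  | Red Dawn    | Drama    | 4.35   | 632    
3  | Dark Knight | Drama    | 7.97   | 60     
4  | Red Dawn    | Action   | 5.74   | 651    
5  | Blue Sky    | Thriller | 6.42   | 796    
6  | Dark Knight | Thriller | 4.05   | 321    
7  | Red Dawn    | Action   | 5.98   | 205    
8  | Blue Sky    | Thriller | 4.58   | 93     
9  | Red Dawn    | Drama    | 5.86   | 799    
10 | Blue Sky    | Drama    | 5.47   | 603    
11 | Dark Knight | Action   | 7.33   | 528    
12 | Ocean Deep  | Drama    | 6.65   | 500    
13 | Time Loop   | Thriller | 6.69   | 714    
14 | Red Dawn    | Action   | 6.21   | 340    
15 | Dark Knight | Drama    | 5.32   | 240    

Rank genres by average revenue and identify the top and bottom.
SELECT genre, AVG(revenue)
FROM movies
GROUP BY genre
ORDER BY AVG(revenue)

All groups:
  Action: 431.00
  Drama: 459.71
  Thriller: 481.00

Highest: Thriller (481.00)
Lowest: Action (431.00)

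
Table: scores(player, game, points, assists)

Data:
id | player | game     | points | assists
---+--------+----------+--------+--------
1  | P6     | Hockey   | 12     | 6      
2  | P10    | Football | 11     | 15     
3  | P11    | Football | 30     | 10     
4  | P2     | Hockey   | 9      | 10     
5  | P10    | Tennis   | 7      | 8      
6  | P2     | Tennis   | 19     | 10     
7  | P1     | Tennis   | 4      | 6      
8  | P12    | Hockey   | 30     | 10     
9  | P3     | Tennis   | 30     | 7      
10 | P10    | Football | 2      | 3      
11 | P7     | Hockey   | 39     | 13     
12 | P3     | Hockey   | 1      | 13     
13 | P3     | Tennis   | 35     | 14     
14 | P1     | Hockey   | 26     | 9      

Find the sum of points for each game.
SELECT game, SUM(points) as result
FROM scores
GROUP BY game

Result:
  Football: 43
  Hockey: 117
  Tennis: 95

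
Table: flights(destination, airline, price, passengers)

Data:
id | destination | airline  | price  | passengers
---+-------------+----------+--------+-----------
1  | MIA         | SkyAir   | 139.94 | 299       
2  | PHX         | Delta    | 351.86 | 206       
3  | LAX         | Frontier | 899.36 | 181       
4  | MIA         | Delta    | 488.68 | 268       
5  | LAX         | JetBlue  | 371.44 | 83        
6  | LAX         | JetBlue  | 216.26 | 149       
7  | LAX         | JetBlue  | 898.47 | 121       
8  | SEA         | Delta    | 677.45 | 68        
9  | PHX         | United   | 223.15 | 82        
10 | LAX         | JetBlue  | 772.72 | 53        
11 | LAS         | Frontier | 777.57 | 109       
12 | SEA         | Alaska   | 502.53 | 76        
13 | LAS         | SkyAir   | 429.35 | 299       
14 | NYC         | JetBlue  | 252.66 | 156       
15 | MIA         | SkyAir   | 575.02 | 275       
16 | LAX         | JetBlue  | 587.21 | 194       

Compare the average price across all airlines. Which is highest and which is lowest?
SELECT airline, AVG(price)
FROM flights
GROUP BY airline
ORDER BY AVG(price)

All groups:
  United: 223.15
  SkyAir: 381.44
  Alaska: 502.53
  Delta: 506.00
  JetBlue: 516.46
  Frontier: 838.47

Highest: Frontier (838.47)
Lowest: United (223.15)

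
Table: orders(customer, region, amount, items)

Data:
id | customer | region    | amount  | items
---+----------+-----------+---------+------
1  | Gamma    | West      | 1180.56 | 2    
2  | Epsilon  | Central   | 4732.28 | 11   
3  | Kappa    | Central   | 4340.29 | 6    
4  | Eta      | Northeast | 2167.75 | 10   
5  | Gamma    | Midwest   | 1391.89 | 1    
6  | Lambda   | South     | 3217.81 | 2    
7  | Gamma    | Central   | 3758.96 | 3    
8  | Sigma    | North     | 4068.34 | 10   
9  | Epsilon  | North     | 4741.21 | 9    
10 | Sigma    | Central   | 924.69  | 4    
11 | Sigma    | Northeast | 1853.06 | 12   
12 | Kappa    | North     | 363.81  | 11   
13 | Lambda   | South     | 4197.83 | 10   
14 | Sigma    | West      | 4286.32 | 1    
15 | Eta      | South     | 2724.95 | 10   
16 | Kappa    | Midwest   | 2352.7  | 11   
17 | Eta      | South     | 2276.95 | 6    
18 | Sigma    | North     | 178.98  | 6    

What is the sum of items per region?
SELECT region, SUM(items) as result
FROM orders
GROUP BY region

Result:
  Central: 24
  Midwest: 12
  North: 36
  Northeast: 22
  South: 28
  West: 3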